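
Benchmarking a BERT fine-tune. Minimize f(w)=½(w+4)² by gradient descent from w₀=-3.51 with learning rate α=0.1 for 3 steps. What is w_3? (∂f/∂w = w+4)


step 1: grad = -3.51+4 = 0.49; w = -3.51 - 0.1·(0.49) = -3.559
step 2: grad = -3.559+4 = 0.441; w = -3.559 - 0.1·(0.441) = -3.6031
step 3: grad = -3.6031+4 = 0.3969; w = -3.6031 - 0.1·(0.3969) = -3.64279

-3.64279


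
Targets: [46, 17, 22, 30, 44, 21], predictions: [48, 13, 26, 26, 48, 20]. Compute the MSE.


Squared errors: (46-48)²=4, (17-13)²=16, (22-26)²=16, (30-26)²=16, (44-48)²=16, (21-20)²=1
Sum = 69
MSE = 69/6 = 23/2

23/2


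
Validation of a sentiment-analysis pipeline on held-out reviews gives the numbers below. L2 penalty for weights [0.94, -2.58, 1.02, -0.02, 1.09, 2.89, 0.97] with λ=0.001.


‖w‖₂² = (0.94)² + (-2.58)² + (1.02)² + (-0.02)² + (1.09)² + (2.89)² + (0.97)²
     = 0.8836 + 6.6564 + 1.0404 + 0.0004 + 1.1881 + 8.3521 + 0.9409
     = 19.0619
λ·‖w‖₂² = 0.001·19.0619 = 0.019062

0.019062


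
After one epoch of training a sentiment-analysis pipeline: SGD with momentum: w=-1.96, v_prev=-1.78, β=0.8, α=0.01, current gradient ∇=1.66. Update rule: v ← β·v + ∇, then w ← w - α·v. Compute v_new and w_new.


v_new = 0.8·-1.78 + 1.66 = -1.424 + 1.66 = 0.236
w_new = -1.96 - 0.01·0.236 = -1.96 - 0.00236 = -1.96236

v_new=0.236, w_new=-1.96236


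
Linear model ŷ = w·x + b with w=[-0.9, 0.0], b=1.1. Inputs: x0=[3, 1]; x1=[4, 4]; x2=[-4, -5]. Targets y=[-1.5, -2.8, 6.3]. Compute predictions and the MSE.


ŷ0 = (-0.9)·(3) + (0.0)·(1) + 1.1 = -1.6
ŷ1 = (-0.9)·(4) + (0.0)·(4) + 1.1 = -2.5
ŷ2 = (-0.9)·(-4) + (0.0)·(-5) + 1.1 = 4.7
errors² = [0.01, 0.09, 2.56]
MSE = 2.6600/3 = 0.8867

0.8867


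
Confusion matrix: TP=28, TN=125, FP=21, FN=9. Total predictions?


Total = TP + TN + FP + FN
= 28 + 125 + 21 + 9
= 183
(Predicted positive: 49, predicted negative: 134)

183


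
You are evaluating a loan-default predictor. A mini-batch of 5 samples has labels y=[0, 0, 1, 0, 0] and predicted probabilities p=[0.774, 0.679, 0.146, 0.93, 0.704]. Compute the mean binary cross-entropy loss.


L[0] = -ln(1-0.774) = -ln(0.226) = 1.4872
L[1] = -ln(1-0.679) = -ln(0.321) = 1.1363
L[2] = -ln(0.146) = 1.9241
L[3] = -ln(1-0.93) = -ln(0.07) = 2.6593
L[4] = -ln(1-0.704) = -ln(0.296) = 1.2174
mean = (1.4872 + 1.1363 + 1.9241 + 2.6593 + 1.2174)/5 = 1.6849

1.6849


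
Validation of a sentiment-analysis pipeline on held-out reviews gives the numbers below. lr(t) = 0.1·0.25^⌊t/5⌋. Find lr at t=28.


n_drops = ⌊28/5⌋ = 5
lr = 0.1·0.25^5 = 0.1·0.0009765625 = 0.00009765625

0.00009765625


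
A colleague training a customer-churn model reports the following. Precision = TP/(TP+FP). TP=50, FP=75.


Precision = TP/(TP+FP)
= 50/(50+75)
= 50/125 = 40.0%

40.0%


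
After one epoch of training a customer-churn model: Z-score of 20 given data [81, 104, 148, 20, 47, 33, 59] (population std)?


μ = 70.2857, σ = 41.1954
z = (20 - 70.2857)/41.1954 = -1.2207

-1.2207


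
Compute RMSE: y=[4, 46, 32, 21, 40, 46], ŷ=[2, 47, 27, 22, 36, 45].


MSE = 48/6 = 8
RMSE = √(48/6) = 2.8284

2.8284


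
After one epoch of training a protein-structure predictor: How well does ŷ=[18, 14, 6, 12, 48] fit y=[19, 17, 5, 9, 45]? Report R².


ȳ = 19
SS_res = Σ(y-ŷ)² = 29
SS_tot = Σ(y-ȳ)² = 976
R² = 1 - SS_res/SS_tot = 1 - 0.0297 = 0.9703

0.9703


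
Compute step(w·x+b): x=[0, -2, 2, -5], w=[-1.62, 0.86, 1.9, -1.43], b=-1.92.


z = (0)·(-1.62) + (-2)·(0.86) + (2)·(1.9) + (-5)·(-1.43) - 1.92
  = 7.31
step(z) = 1 (z≥0)

1


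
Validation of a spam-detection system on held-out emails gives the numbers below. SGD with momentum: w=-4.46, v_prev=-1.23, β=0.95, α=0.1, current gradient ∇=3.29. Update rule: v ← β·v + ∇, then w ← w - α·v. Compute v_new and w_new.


v_new = 0.95·-1.23 + 3.29 = -1.1685 + 3.29 = 2.1215
w_new = -4.46 - 0.1·2.1215 = -4.46 - 0.21215 = -4.67215

v_new=2.1215, w_new=-4.67215


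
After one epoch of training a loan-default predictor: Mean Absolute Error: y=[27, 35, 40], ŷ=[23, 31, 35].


Absolute errors: |27-23|=4, |35-31|=4, |40-35|=5
Sum = 13
MAE = 13/3 = 13/3

13/3


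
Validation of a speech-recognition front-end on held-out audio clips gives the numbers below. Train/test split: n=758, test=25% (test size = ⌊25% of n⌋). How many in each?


Test = ⌊758·25/100⌋ = 189
Train = 758 - 189 = 569

Train: 569, Test: 189


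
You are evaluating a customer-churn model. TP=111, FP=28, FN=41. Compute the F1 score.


Precision = 111/139 = 0.7986
Recall = 111/152 = 0.7303
F1 = 2·P·R/(P+R) = 2·TP/(2·TP+FP+FN) = 222/(222+28+41) = 222/291 = 0.7629

0.7629


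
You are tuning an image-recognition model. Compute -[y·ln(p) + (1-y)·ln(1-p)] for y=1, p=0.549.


BCE = -[y·ln(p) + (1-y)·ln(1-p)]
= -1·ln(0.549) - 0
= -ln(0.549) = 0.5997

0.5997


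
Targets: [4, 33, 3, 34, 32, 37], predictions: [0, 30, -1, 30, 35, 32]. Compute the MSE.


Squared errors: (4-0)²=16, (33-30)²=9, (3+ 1)²=16, (34-30)²=16, (32-35)²=9, (37-32)²=25
Sum = 91
MSE = 91/6 = 91/6

91/6


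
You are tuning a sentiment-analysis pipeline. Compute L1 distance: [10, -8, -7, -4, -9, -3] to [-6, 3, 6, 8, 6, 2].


d = |10+ 6| + |-8-3| + |-7-6| + |-4-8| + |-9-6| + |-3-2|
  = 16 + 11 + 13 + 12 + 15 + 5
  = 72

72


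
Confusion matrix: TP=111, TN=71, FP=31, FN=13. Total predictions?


Total = TP + TN + FP + FN
= 111 + 71 + 31 + 13
= 226
(Predicted positive: 142, predicted negative: 84)

226


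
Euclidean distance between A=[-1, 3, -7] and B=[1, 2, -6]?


d = √((-1-1)² + (3-2)² + (-7+ 6)²)
  = √(4 + 1 + 1)
  = √6 = 2.4495

2.4495


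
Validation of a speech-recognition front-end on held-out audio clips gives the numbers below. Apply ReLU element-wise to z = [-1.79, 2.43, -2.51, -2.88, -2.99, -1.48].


ReLU(-1.79) = max(0, -1.79) = 0.0
ReLU(2.43) = max(0, 2.43) = 2.43
ReLU(-2.51) = max(0, -2.51) = 0.0
ReLU(-2.88) = max(0, -2.88) = 0.0
ReLU(-2.99) = max(0, -2.99) = 0.0
ReLU(-1.48) = max(0, -1.48) = 0.0
result = [0.0, 2.43, 0.0, 0.0, 0.0, 0.0]

[0.0, 2.43, 0.0, 0.0, 0.0, 0.0]


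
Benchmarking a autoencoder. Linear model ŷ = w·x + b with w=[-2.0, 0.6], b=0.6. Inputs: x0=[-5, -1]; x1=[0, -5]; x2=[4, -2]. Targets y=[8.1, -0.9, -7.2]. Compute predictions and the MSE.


ŷ0 = (-2.0)·(-5) + (0.6)·(-1) + 0.6 = 10.0
ŷ1 = (-2.0)·(0) + (0.6)·(-5) + 0.6 = -2.4
ŷ2 = (-2.0)·(4) + (0.6)·(-2) + 0.6 = -8.6
errors² = [3.61, 2.25, 1.96]
MSE = 7.8200/3 = 2.6067

2.6067


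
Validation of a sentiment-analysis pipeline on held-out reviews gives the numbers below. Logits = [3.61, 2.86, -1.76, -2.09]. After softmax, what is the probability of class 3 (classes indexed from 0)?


Exponentials: e^3.61=36.9661, e^2.86=17.4615, e^-1.76=0.172, e^-2.09=0.1237
Sum = 54.7233
Softmax = [0.6755, 0.3191, 0.0031, 0.0023]
p[3] = 0.1237/54.7233 = 0.0023

0.0023


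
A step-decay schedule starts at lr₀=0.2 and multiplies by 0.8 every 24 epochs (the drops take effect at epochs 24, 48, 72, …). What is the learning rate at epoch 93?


n_drops = ⌊93/24⌋ = 3
lr = 0.2·0.8^3 = 0.2·0.512 = 0.1024

0.1024


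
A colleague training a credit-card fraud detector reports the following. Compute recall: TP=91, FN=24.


Recall = TP/(TP+FN)
= 91/(91+24)
= 91/115 = 79.13%

79.13%


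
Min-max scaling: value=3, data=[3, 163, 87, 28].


min=3, max=163
(3-3)/(163-3) = 0/160 = 0.0

0.0


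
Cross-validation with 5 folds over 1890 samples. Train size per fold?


Fold size = 1890/5 = 378
Training per fold = 1890 - 378 = 1512

1512


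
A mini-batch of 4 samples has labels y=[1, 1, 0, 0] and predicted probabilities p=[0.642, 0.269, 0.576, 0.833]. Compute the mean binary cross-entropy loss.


L[0] = -ln(0.642) = 0.4432
L[1] = -ln(0.269) = 1.313
L[2] = -ln(1-0.576) = -ln(0.424) = 0.858
L[3] = -ln(1-0.833) = -ln(0.167) = 1.7898
mean = (0.4432 + 1.313 + 0.858 + 1.7898)/4 = 1.101

1.101


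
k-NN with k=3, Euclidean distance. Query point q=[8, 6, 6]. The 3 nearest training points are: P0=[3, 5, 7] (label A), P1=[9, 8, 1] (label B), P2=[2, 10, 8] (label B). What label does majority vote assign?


d(q,P0) = 5.1962  (label A)
d(q,P1) = 5.4772  (label B)
d(q,P2) = 7.4833  (label B)
Votes: A=1, B=2
Majority → B

B


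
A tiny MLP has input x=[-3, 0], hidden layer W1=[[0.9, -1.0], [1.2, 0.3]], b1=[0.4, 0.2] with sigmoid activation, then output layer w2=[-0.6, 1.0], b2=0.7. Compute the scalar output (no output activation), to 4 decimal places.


z1[0] = (0.9)·(-3) + (-1.0)·(0) + 0.4 = -2.3
z1[1] = (1.2)·(-3) + (0.3)·(0) + 0.2 = -3.4
h = sigmoid(z1) = [0.0911, 0.0323]
output = (-0.6)·(0.0911) + (1.0)·(0.0323) + 0.7 = 0.6776

0.6776


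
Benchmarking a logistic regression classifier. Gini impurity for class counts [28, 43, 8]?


Probabilities: [28/79, 43/79, 8/79] ≈ [0.3544, 0.5443, 0.1013]
Σpᵢ² = (784 + 1849 + 64)/79² = 2697/6241
Gini = 1 - Σpᵢ² = 1 - 2697/6241 = 0.5679

0.5679


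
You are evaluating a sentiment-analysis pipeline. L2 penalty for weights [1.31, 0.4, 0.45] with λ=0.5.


‖w‖₂² = (1.31)² + (0.4)² + (0.45)²
     = 1.7161 + 0.16 + 0.2025
     = 2.0786
λ·‖w‖₂² = 0.5·2.0786 = 1.0393

1.0393


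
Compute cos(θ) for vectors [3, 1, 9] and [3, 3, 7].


A·B = 3·3 + 1·3 + 9·7 = 75
‖A‖ = √91 = 9.5394, ‖B‖ = √67 = 8.1854
cos = 75/(√91·√67) = 75/√6097 = 0.9605

0.9605


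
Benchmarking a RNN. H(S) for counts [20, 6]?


Probabilities: [20/26, 6/26] ≈ [0.7692, 0.2308]
H = -((20/26)·log₂(20/26) + (6/26)·log₂(6/26))
  = 0.7793 bits

0.7793 bits


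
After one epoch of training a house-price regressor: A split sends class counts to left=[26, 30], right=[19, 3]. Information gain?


Parent = [45, 33], H_parent = 0.9829
H_left = 0.9963 (n=56), H_right = 0.5746 (n=22)
H_children = (56/78)·0.9963 + (22/78)·0.5746 = 0.8774
IG = 0.9829 - 0.8774 = 0.1055

0.1055


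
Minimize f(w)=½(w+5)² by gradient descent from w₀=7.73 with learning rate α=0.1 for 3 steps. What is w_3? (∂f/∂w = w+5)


step 1: grad = 7.73+5 = 12.73; w = 7.73 - 0.1·(12.73) = 6.457
step 2: grad = 6.457+5 = 11.457; w = 6.457 - 0.1·(11.457) = 5.3113
step 3: grad = 5.3113+5 = 10.3113; w = 5.3113 - 0.1·(10.3113) = 4.28017

4.28017


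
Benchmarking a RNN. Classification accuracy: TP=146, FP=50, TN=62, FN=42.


Accuracy = (TP+TN)/(TP+TN+FP+FN)
= (146+62)/(300)
= 208/300 = 69.33%

69.33%


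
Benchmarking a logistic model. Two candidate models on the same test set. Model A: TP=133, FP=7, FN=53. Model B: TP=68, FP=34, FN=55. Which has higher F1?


Model A: P=133/140=0.95, R=133/186=0.7151, F1=2PR/(P+R)=2TP/(2TP+FP+FN)=266/326=0.816
Model B: P=68/102=0.6667, R=68/123=0.5528, F1=2PR/(P+R)=2TP/(2TP+FP+FN)=136/225=0.6044
0.816 > 0.6044 → Model A

Model A


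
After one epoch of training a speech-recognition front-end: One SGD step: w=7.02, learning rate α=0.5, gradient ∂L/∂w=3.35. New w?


w_new = w - α·∇
= 7.02 - 0.5·3.35
= 7.02 - 1.675
= 5.345

5.345


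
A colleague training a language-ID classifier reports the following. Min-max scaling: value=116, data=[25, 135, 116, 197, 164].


min=25, max=197
(116-25)/(197-25) = 91/172 = 0.5291

0.5291


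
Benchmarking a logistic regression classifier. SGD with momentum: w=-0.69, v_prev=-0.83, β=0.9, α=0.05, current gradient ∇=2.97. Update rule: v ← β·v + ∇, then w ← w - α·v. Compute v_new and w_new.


v_new = 0.9·-0.83 + 2.97 = -0.747 + 2.97 = 2.223
w_new = -0.69 - 0.05·2.223 = -0.69 - 0.11115 = -0.80115

v_new=2.223, w_new=-0.80115


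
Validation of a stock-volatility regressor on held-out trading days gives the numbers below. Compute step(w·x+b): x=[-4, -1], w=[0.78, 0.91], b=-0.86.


z = (-4)·(0.78) + (-1)·(0.91) - 0.86
  = -4.89
step(z) = 0 (z<0)

0


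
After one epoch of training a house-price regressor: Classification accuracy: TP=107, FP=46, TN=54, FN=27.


Accuracy = (TP+TN)/(TP+TN+FP+FN)
= (107+54)/(234)
= 161/234 = 68.8%

68.8%


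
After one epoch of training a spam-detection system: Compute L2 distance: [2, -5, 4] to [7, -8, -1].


d = √((2-7)² + (-5+ 8)² + (4+ 1)²)
  = √(25 + 9 + 25)
  = √59 = 7.6811

7.6811


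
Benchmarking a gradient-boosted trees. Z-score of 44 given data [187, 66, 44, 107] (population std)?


μ = 101, σ = 54.5573
z = (44 - 101)/54.5573 = -1.0448

-1.0448


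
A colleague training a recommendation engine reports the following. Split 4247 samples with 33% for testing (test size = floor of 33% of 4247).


Test = ⌊4247·33/100⌋ = 1401
Train = 4247 - 1401 = 2846

Train: 2846, Test: 1401


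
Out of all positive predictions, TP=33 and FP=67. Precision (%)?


Precision = TP/(TP+FP)
= 33/(33+67)
= 33/100 = 33.0%

33.0%


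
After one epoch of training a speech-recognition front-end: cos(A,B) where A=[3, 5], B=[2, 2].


A·B = 3·2 + 5·2 = 16
‖A‖ = √34 = 5.831, ‖B‖ = √8 = 2.8284
cos = 16/(√34·√8) = 16/√272 = 0.9701

0.9701


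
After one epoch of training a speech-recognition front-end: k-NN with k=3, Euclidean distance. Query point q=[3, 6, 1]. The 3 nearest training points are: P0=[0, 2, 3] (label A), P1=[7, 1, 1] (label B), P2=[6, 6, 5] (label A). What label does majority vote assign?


d(q,P0) = 5.3852  (label A)
d(q,P1) = 6.4031  (label B)
d(q,P2) = 5.0  (label A)
Votes: A=2, B=1
Majority → A

A


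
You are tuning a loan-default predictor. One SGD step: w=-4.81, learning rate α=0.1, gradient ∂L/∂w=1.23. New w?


w_new = w - α·∇
= -4.81 - 0.1·1.23
= -4.81 - 0.123
= -4.933

-4.933


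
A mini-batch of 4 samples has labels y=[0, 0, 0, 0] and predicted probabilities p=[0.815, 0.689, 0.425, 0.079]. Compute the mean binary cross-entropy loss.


L[0] = -ln(1-0.815) = -ln(0.185) = 1.6874
L[1] = -ln(1-0.689) = -ln(0.311) = 1.168
L[2] = -ln(1-0.425) = -ln(0.575) = 0.5534
L[3] = -ln(1-0.079) = -ln(0.921) = 0.0823
mean = (1.6874 + 1.168 + 0.5534 + 0.0823)/4 = 0.8728

0.8728


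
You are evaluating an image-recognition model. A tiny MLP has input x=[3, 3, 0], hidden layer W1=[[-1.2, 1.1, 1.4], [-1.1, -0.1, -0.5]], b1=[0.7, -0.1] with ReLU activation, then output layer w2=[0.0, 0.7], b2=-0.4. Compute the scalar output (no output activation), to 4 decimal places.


z1[0] = (-1.2)·(3) + (1.1)·(3) + (1.4)·(0) + 0.7 = 0.4
z1[1] = (-1.1)·(3) + (-0.1)·(3) + (-0.5)·(0) - 0.1 = -3.7
h = ReLU(z1) = [0.4, 0.0]
output = (0.0)·(0.4) + (0.7)·(0.0) - 0.4 = -0.4

-0.4


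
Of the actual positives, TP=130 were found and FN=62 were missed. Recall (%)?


Recall = TP/(TP+FN)
= 130/(130+62)
= 130/192 = 67.71%

67.71%


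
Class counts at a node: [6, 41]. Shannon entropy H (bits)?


Probabilities: [6/47, 41/47] ≈ [0.1277, 0.8723]
H = -((6/47)·log₂(6/47) + (41/47)·log₂(41/47))
  = 0.551 bits

0.551 bits


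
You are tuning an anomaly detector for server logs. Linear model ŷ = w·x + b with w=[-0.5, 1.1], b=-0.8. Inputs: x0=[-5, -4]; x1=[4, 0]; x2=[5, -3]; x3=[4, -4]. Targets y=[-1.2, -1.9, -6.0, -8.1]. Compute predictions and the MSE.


ŷ0 = (-0.5)·(-5) + (1.1)·(-4) - 0.8 = -2.7
ŷ1 = (-0.5)·(4) + (1.1)·(0) - 0.8 = -2.8
ŷ2 = (-0.5)·(5) + (1.1)·(-3) - 0.8 = -6.6
ŷ3 = (-0.5)·(4) + (1.1)·(-4) - 0.8 = -7.2
errors² = [2.25, 0.81, 0.36, 0.81]
MSE = 4.2300/4 = 1.0575

1.0575


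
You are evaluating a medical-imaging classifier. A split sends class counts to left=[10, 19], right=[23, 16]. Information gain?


Parent = [33, 35], H_parent = 0.9994
H_left = 0.9294 (n=29), H_right = 0.9766 (n=39)
H_children = (29/68)·0.9294 + (39/68)·0.9766 = 0.9565
IG = 0.9994 - 0.9565 = 0.0429

0.0429


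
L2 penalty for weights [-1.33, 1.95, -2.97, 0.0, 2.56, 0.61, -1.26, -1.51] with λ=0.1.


‖w‖₂² = (-1.33)² + (1.95)² + (-2.97)² + (0.0)² + (2.56)² + (0.61)² + (-1.26)² + (-1.51)²
     = 1.7689 + 3.8025 + 8.8209 + 0 + 6.5536 + 0.3721 + 1.5876 + 2.2801
     = 25.1857
λ·‖w‖₂² = 0.1·25.1857 = 2.51857

2.51857


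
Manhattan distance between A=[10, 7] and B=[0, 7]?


d = |10-0| + |7-7|
  = 10 + 0
  = 10

10


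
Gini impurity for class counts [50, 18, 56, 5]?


Probabilities: [50/129, 18/129, 56/129, 5/129] ≈ [0.3876, 0.1395, 0.4341, 0.0388]
Σpᵢ² = (2500 + 324 + 3136 + 25)/129² = 5985/16641
Gini = 1 - Σpᵢ² = 1 - 5985/16641 = 0.6403

0.6403


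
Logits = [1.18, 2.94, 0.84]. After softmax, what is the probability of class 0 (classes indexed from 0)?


Exponentials: e^1.18=3.2544, e^2.94=18.9158, e^0.84=2.3164
Sum = 24.4866
Softmax = [0.1329, 0.7725, 0.0946]
p[0] = 3.2544/24.4866 = 0.1329

0.1329


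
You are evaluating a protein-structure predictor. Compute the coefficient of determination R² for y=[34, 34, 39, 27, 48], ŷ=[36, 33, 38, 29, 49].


ȳ = 36.4
SS_res = Σ(y-ŷ)² = 11
SS_tot = Σ(y-ȳ)² = 241.2
R² = 1 - SS_res/SS_tot = 1 - 0.0456 = 0.9544

0.9544


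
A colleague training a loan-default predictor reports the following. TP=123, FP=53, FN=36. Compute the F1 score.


Precision = 123/176 = 0.6989
Recall = 123/159 = 0.7736
F1 = 2·P·R/(P+R) = 2·TP/(2·TP+FP+FN) = 246/(246+53+36) = 246/335 = 0.7343

0.7343


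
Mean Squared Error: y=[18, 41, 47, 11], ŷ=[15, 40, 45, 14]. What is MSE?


Squared errors: (18-15)²=9, (41-40)²=1, (47-45)²=4, (11-14)²=9
Sum = 23
MSE = 23/4 = 23/4

23/4


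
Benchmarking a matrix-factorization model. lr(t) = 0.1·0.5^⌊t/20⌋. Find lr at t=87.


n_drops = ⌊87/20⌋ = 4
lr = 0.1·0.5^4 = 0.1·0.0625 = 0.00625

0.00625


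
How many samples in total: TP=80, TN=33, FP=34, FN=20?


Total = TP + TN + FP + FN
= 80 + 33 + 34 + 20
= 167
(Predicted positive: 114, predicted negative: 53)

167


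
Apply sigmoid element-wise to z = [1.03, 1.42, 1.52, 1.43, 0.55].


σ(1.03) = 1/(1+e^-1.03) = 0.7369
σ(1.42) = 1/(1+e^-1.42) = 0.8053
σ(1.52) = 1/(1+e^-1.52) = 0.8205
σ(1.43) = 1/(1+e^-1.43) = 0.8069
σ(0.55) = 1/(1+e^-0.55) = 0.6341
result = [0.7369, 0.8053, 0.8205, 0.8069, 0.6341]

[0.7369, 0.8053, 0.8205, 0.8069, 0.6341]


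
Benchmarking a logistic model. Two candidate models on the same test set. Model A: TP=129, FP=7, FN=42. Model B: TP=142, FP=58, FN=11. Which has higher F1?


Model A: P=129/136=0.9485, R=129/171=0.7544, F1=2PR/(P+R)=2TP/(2TP+FP+FN)=258/307=0.8404
Model B: P=142/200=0.71, R=142/153=0.9281, F1=2PR/(P+R)=2TP/(2TP+FP+FN)=284/353=0.8045
0.8404 > 0.8045 → Model A

Model A


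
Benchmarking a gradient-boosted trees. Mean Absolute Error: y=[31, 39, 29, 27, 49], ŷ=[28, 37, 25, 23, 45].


Absolute errors: |31-28|=3, |39-37|=2, |29-25|=4, |27-23|=4, |49-45|=4
Sum = 17
MAE = 17/5 = 17/5

17/5


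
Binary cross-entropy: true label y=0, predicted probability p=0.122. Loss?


BCE = -[y·ln(p) + (1-y)·ln(1-p)]
= -0 - 1·ln(1-0.122)
= -ln(0.878) = 0.1301

0.1301


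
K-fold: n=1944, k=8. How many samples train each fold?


Fold size = 1944/8 = 243
Training per fold = 1944 - 243 = 1701

1701


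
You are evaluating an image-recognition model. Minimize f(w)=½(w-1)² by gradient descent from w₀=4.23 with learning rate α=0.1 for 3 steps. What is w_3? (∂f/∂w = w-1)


step 1: grad = 4.23-1 = 3.23; w = 4.23 - 0.1·(3.23) = 3.907
step 2: grad = 3.907-1 = 2.907; w = 3.907 - 0.1·(2.907) = 3.6163
step 3: grad = 3.6163-1 = 2.6163; w = 3.6163 - 0.1·(2.6163) = 3.35467

3.35467


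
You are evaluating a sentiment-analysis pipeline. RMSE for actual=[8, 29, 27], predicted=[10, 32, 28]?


MSE = 14/3 = 4.6667
RMSE = √(14/3) = 2.1602

2.1602


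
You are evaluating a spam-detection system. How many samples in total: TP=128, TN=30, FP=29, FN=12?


Total = TP + TN + FP + FN
= 128 + 30 + 29 + 12
= 199
(Predicted positive: 157, predicted negative: 42)

199


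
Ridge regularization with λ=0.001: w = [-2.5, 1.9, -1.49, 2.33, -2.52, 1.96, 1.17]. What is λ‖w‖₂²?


‖w‖₂² = (-2.5)² + (1.9)² + (-1.49)² + (2.33)² + (-2.52)² + (1.96)² + (1.17)²
     = 6.25 + 3.61 + 2.2201 + 5.4289 + 6.3504 + 3.8416 + 1.3689
     = 29.0699
λ·‖w‖₂² = 0.001·29.0699 = 0.02907

0.02907


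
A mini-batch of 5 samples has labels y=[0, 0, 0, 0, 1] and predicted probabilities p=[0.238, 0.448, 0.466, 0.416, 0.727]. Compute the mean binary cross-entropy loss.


L[0] = -ln(1-0.238) = -ln(0.762) = 0.2718
L[1] = -ln(1-0.448) = -ln(0.552) = 0.5942
L[2] = -ln(1-0.466) = -ln(0.534) = 0.6274
L[3] = -ln(1-0.416) = -ln(0.584) = 0.5379
L[4] = -ln(0.727) = 0.3188
mean = (0.2718 + 0.5942 + 0.6274 + 0.5379 + 0.3188)/5 = 0.47

0.47


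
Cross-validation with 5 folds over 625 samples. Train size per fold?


Fold size = 625/5 = 125
Training per fold = 625 - 125 = 500

500


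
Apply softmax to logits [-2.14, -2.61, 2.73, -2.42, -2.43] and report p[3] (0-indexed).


Exponentials: e^-2.14=0.1177, e^-2.61=0.0735, e^2.73=15.3329, e^-2.42=0.0889, e^-2.43=0.088
Sum = 15.701
Softmax = [0.0075, 0.0047, 0.9766, 0.0057, 0.0056]
p[3] = 0.0889/15.701 = 0.0057

0.0057


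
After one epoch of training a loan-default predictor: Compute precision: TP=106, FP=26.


Precision = TP/(TP+FP)
= 106/(106+26)
= 106/132 = 80.3%

80.3%


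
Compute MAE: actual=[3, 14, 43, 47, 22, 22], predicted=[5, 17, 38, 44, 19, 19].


Absolute errors: |3-5|=2, |14-17|=3, |43-38|=5, |47-44|=3, |22-19|=3, |22-19|=3
Sum = 19
MAE = 19/6 = 19/6

19/6


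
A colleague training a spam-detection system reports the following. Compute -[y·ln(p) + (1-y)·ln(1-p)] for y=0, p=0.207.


BCE = -[y·ln(p) + (1-y)·ln(1-p)]
= -0 - 1·ln(1-0.207)
= -ln(0.793) = 0.2319

0.2319


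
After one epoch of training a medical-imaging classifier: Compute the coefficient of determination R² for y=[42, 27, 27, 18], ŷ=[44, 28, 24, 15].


ȳ = 28.5
SS_res = Σ(y-ŷ)² = 23
SS_tot = Σ(y-ȳ)² = 297
R² = 1 - SS_res/SS_tot = 1 - 0.0774 = 0.9226

0.9226


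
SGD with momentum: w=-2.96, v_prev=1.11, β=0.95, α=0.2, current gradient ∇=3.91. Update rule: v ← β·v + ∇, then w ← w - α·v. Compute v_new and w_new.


v_new = 0.95·1.11 + 3.91 = 1.0545 + 3.91 = 4.9645
w_new = -2.96 - 0.2·4.9645 = -2.96 - 0.9929 = -3.9529

v_new=4.9645, w_new=-3.9529


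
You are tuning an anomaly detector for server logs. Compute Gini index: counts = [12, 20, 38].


Probabilities: [12/70, 20/70, 38/70] ≈ [0.1714, 0.2857, 0.5429]
Σpᵢ² = (144 + 400 + 1444)/70² = 1988/4900
Gini = 1 - Σpᵢ² = 1 - 1988/4900 = 0.5943

0.5943


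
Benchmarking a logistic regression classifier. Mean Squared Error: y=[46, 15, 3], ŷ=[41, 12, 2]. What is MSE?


Squared errors: (46-41)²=25, (15-12)²=9, (3-2)²=1
Sum = 35
MSE = 35/3 = 35/3

35/3


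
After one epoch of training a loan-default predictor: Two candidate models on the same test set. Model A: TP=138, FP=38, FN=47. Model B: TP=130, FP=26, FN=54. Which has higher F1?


Model A: P=138/176=0.7841, R=138/185=0.7459, F1=2PR/(P+R)=2TP/(2TP+FP+FN)=276/361=0.7645
Model B: P=130/156=0.8333, R=130/184=0.7065, F1=2PR/(P+R)=2TP/(2TP+FP+FN)=260/340=0.7647
0.7645 < 0.7647 → Model B

Model B


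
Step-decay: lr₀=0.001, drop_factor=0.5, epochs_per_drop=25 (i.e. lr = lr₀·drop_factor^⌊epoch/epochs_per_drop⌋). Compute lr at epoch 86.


n_drops = ⌊86/25⌋ = 3
lr = 0.001·0.5^3 = 0.001·0.125 = 0.000125

0.000125


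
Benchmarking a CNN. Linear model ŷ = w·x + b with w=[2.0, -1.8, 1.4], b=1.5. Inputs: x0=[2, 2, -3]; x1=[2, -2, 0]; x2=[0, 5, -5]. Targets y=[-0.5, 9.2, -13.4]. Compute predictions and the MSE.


ŷ0 = (2.0)·(2) + (-1.8)·(2) + (1.4)·(-3) + 1.5 = -2.3
ŷ1 = (2.0)·(2) + (-1.8)·(-2) + (1.4)·(0) + 1.5 = 9.1
ŷ2 = (2.0)·(0) + (-1.8)·(5) + (1.4)·(-5) + 1.5 = -14.5
errors² = [3.24, 0.01, 1.21]
MSE = 4.4600/3 = 1.4867

1.4867


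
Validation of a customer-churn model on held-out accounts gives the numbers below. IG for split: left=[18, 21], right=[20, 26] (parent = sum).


Parent = [38, 47], H_parent = 0.9919
H_left = 0.9957 (n=39), H_right = 0.9877 (n=46)
H_children = (39/85)·0.9957 + (46/85)·0.9877 = 0.9914
IG = 0.9919 - 0.9914 = 0.0005

0.0005


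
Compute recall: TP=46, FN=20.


Recall = TP/(TP+FN)
= 46/(46+20)
= 46/66 = 69.7%

69.7%


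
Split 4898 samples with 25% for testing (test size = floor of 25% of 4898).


Test = ⌊4898·25/100⌋ = 1224
Train = 4898 - 1224 = 3674

Train: 3674, Test: 1224


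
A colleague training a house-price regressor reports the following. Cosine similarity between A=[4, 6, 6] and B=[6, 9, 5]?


A·B = 4·6 + 6·9 + 6·5 = 108
‖A‖ = √88 = 9.3808, ‖B‖ = √142 = 11.9164
cos = 108/(√88·√142) = 108/√12496 = 0.9661

0.9661


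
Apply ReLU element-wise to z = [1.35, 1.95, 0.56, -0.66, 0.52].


ReLU(1.35) = max(0, 1.35) = 1.35
ReLU(1.95) = max(0, 1.95) = 1.95
ReLU(0.56) = max(0, 0.56) = 0.56
ReLU(-0.66) = max(0, -0.66) = 0.0
ReLU(0.52) = max(0, 0.52) = 0.52
result = [1.35, 1.95, 0.56, 0.0, 0.52]

[1.35, 1.95, 0.56, 0.0, 0.52]


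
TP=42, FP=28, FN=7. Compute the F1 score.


Precision = 42/70 = 0.6
Recall = 42/49 = 0.8571
F1 = 2·P·R/(P+R) = 2·TP/(2·TP+FP+FN) = 84/(84+28+7) = 84/119 = 0.7059

0.7059


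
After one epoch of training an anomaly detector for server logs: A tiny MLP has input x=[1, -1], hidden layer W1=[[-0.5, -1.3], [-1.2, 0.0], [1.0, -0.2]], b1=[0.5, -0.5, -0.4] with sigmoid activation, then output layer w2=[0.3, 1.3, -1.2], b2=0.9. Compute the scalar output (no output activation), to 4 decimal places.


z1[0] = (-0.5)·(1) + (-1.3)·(-1) + 0.5 = 1.3
z1[1] = (-1.2)·(1) + (0.0)·(-1) - 0.5 = -1.7
z1[2] = (1.0)·(1) + (-0.2)·(-1) - 0.4 = 0.8
h = sigmoid(z1) = [0.7858, 0.1545, 0.69]
output = (0.3)·(0.7858) + (1.3)·(0.1545) + (-1.2)·(0.69) + 0.9 = 0.5086

0.5086


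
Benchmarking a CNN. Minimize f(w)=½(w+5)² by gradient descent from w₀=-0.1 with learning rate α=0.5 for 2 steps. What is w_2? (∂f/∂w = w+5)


step 1: grad = -0.1+5 = 4.9; w = -0.1 - 0.5·(4.9) = -2.55
step 2: grad = -2.55+5 = 2.45; w = -2.55 - 0.5·(2.45) = -3.775

-3.775


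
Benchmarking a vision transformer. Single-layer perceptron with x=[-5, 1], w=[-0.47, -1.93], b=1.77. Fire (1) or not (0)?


z = (-5)·(-0.47) + (1)·(-1.93) + 1.77
  = 2.19
step(z) = 1 (z≥0)

1


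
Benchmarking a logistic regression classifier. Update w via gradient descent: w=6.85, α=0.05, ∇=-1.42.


w_new = w - α·∇
= 6.85 - 0.05·-1.42
= 6.85 + 0.071
= 6.921

6.921


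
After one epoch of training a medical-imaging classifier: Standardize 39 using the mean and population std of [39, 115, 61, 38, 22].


μ = 55, σ = 32.4654
z = (39 - 55)/32.4654 = -0.4928

-0.4928


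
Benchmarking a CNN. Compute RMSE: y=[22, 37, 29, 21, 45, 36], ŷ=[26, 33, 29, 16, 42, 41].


MSE = 91/6 = 15.1667
RMSE = √(91/6) = 3.8944

3.8944


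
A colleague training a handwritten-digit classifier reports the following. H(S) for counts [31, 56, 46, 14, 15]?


Probabilities: [31/162, 56/162, 46/162, 14/162, 15/162] ≈ [0.1914, 0.3457, 0.284, 0.0864, 0.0926]
H = -((31/162)·log₂(31/162) + (56/162)·log₂(56/162) + (46/162)·log₂(46/162) + (14/162)·log₂(14/162) + (15/162)·log₂(15/162))
  = 2.1251 bits

2.1251 bits


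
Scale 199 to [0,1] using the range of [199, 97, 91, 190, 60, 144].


min=60, max=199
(199-60)/(199-60) = 139/139 = 1.0

1.0


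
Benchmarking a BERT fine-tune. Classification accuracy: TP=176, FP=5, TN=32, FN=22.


Accuracy = (TP+TN)/(TP+TN+FP+FN)
= (176+32)/(235)
= 208/235 = 88.51%

88.51%


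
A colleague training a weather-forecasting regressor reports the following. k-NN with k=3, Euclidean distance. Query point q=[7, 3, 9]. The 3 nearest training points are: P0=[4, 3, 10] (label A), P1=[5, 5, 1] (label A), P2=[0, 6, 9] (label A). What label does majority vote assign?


d(q,P0) = 3.1623  (label A)
d(q,P1) = 8.4853  (label A)
d(q,P2) = 7.6158  (label A)
Votes: A=3, B=0
Majority → A

A


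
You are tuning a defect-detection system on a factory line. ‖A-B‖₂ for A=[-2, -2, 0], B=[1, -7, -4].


d = √((-2-1)² + (-2+ 7)² + (0+ 4)²)
  = √(9 + 25 + 16)
  = √50 = 7.0711

7.0711


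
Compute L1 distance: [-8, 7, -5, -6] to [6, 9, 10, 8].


d = |-8-6| + |7-9| + |-5-10| + |-6-8|
  = 14 + 2 + 15 + 14
  = 45

45


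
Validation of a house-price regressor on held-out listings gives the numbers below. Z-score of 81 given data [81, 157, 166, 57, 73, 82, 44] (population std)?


μ = 94.2857, σ = 44.3612
z = (81 - 94.2857)/44.3612 = -0.2995

-0.2995


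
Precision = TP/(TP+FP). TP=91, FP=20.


Precision = TP/(TP+FP)
= 91/(91+20)
= 91/111 = 81.98%

81.98%


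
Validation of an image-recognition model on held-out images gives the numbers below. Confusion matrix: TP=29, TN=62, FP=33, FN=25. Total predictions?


Total = TP + TN + FP + FN
= 29 + 62 + 33 + 25
= 149
(Predicted positive: 62, predicted negative: 87)

149


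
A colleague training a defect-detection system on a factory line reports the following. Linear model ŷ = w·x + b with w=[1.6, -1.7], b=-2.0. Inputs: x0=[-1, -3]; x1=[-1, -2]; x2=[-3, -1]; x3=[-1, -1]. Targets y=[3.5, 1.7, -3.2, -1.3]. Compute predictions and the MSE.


ŷ0 = (1.6)·(-1) + (-1.7)·(-3) - 2.0 = 1.5
ŷ1 = (1.6)·(-1) + (-1.7)·(-2) - 2.0 = -0.2
ŷ2 = (1.6)·(-3) + (-1.7)·(-1) - 2.0 = -5.1
ŷ3 = (1.6)·(-1) + (-1.7)·(-1) - 2.0 = -1.9
errors² = [4.0, 3.61, 3.61, 0.36]
MSE = 11.5800/4 = 2.895

2.895


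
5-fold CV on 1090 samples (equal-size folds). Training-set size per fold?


Fold size = 1090/5 = 218
Training per fold = 1090 - 218 = 872

872


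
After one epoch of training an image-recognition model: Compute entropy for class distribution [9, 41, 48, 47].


Probabilities: [9/145, 41/145, 48/145, 47/145] ≈ [0.0621, 0.2828, 0.331, 0.3241]
H = -((9/145)·log₂(9/145) + (41/145)·log₂(41/145) + (48/145)·log₂(48/145) + (47/145)·log₂(47/145))
  = 1.819 bits

1.819 bits


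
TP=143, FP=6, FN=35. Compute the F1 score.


Precision = 143/149 = 0.9597
Recall = 143/178 = 0.8034
F1 = 2·P·R/(P+R) = 2·TP/(2·TP+FP+FN) = 286/(286+6+35) = 286/327 = 0.8746

0.8746


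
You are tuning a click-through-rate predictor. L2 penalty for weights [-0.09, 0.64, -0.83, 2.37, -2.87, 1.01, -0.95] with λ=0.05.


‖w‖₂² = (-0.09)² + (0.64)² + (-0.83)² + (2.37)² + (-2.87)² + (1.01)² + (-0.95)²
     = 0.0081 + 0.4096 + 0.6889 + 5.6169 + 8.2369 + 1.0201 + 0.9025
     = 16.883
λ·‖w‖₂² = 0.05·16.883 = 0.84415

0.84415


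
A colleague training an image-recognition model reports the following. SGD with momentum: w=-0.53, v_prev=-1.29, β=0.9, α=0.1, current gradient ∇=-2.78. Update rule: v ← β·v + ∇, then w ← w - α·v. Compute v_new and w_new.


v_new = 0.9·-1.29 - 2.78 = -1.161 - 2.78 = -3.941
w_new = -0.53 - 0.1·-3.941 = -0.53 + 0.3941 = -0.1359

v_new=-3.941, w_new=-0.1359


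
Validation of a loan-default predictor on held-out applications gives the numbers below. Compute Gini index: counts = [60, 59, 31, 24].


Probabilities: [60/174, 59/174, 31/174, 24/174] ≈ [0.3448, 0.3391, 0.1782, 0.1379]
Σpᵢ² = (3600 + 3481 + 961 + 576)/174² = 8618/30276
Gini = 1 - Σpᵢ² = 1 - 8618/30276 = 0.7154

0.7154


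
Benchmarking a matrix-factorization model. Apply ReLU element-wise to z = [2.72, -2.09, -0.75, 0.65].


ReLU(2.72) = max(0, 2.72) = 2.72
ReLU(-2.09) = max(0, -2.09) = 0.0
ReLU(-0.75) = max(0, -0.75) = 0.0
ReLU(0.65) = max(0, 0.65) = 0.65
result = [2.72, 0.0, 0.0, 0.65]

[2.72, 0.0, 0.0, 0.65]


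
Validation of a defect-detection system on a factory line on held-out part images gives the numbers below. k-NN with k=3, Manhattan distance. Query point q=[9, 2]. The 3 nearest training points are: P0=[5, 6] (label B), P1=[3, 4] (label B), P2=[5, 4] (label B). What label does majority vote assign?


d(q,P0) = 8  (label B)
d(q,P1) = 8  (label B)
d(q,P2) = 6  (label B)
Votes: A=0, B=3
Majority → B

B


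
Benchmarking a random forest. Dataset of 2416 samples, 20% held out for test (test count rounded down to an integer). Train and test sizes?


Test = ⌊2416·20/100⌋ = 483
Train = 2416 - 483 = 1933

Train: 1933, Test: 483


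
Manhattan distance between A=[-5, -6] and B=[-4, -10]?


d = |-5+ 4| + |-6+ 10|
  = 1 + 4
  = 5

5


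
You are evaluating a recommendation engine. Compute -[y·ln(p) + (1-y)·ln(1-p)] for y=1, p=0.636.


BCE = -[y·ln(p) + (1-y)·ln(1-p)]
= -1·ln(0.636) - 0
= -ln(0.636) = 0.4526

0.4526


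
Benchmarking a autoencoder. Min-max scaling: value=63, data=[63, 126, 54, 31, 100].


min=31, max=126
(63-31)/(126-31) = 32/95 = 0.3368

0.3368


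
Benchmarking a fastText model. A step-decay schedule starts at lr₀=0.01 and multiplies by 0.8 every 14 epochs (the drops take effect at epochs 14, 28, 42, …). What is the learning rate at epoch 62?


n_drops = ⌊62/14⌋ = 4
lr = 0.01·0.8^4 = 0.01·0.4096 = 0.004096

0.004096


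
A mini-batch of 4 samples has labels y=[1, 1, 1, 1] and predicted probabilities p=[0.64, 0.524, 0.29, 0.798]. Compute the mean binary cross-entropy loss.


L[0] = -ln(0.64) = 0.4463
L[1] = -ln(0.524) = 0.6463
L[2] = -ln(0.29) = 1.2379
L[3] = -ln(0.798) = 0.2256
mean = (0.4463 + 0.6463 + 1.2379 + 0.2256)/4 = 0.639

0.639


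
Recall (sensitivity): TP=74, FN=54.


Recall = TP/(TP+FN)
= 74/(74+54)
= 74/128 = 57.81%

57.81%


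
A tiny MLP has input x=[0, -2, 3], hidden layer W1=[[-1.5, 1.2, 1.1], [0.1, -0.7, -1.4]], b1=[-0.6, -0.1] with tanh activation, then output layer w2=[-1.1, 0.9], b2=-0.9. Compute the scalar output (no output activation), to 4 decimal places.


z1[0] = (-1.5)·(0) + (1.2)·(-2) + (1.1)·(3) - 0.6 = 0.3
z1[1] = (0.1)·(0) + (-0.7)·(-2) + (-1.4)·(3) - 0.1 = -2.9
h = tanh(z1) = [0.2913, -0.994]
output = (-1.1)·(0.2913) + (0.9)·(-0.994) - 0.9 = -2.115

-2.115


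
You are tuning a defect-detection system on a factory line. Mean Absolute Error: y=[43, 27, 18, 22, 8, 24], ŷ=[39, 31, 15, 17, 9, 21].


Absolute errors: |43-39|=4, |27-31|=4, |18-15|=3, |22-17|=5, |8-9|=1, |24-21|=3
Sum = 20
MAE = 20/6 = 10/3

10/3


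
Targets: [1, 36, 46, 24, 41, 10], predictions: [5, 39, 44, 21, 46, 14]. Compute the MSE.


Squared errors: (1-5)²=16, (36-39)²=9, (46-44)²=4, (24-21)²=9, (41-46)²=25, (10-14)²=16
Sum = 79
MSE = 79/6 = 79/6

79/6


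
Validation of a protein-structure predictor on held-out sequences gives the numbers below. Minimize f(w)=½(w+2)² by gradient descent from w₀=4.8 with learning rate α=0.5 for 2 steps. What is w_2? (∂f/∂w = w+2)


step 1: grad = 4.8+2 = 6.8; w = 4.8 - 0.5·(6.8) = 1.4
step 2: grad = 1.4+2 = 3.4; w = 1.4 - 0.5·(3.4) = -0.3

-0.3


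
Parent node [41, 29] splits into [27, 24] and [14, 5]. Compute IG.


Parent = [41, 29], H_parent = 0.9787
H_left = 0.9975 (n=51), H_right = 0.8315 (n=19)
H_children = (51/70)·0.9975 + (19/70)·0.8315 = 0.9524
IG = 0.9787 - 0.9524 = 0.0263

0.0263


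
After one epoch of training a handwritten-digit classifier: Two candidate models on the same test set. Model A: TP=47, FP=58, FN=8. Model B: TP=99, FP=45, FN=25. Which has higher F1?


Model A: P=47/105=0.4476, R=47/55=0.8545, F1=2PR/(P+R)=2TP/(2TP+FP+FN)=94/160=0.5875
Model B: P=99/144=0.6875, R=99/124=0.7984, F1=2PR/(P+R)=2TP/(2TP+FP+FN)=198/268=0.7388
0.5875 < 0.7388 → Model B

Model B


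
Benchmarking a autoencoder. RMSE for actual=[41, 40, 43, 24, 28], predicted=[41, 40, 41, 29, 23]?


MSE = 54/5 = 10.8
RMSE = √(54/5) = 3.2863

3.2863


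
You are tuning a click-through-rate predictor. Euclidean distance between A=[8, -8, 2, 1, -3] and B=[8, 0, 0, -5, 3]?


d = √((8-8)² + (-8-0)² + (2-0)² + (1+ 5)² + (-3-3)²)
  = √(0 + 64 + 4 + 36 + 36)
  = √140 = 11.8322

11.8322


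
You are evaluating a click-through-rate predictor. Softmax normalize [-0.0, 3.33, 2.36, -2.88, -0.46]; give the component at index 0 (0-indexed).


Exponentials: e^-0.0=1, e^3.33=27.9383, e^2.36=10.591, e^-2.88=0.0561, e^-0.46=0.6313
Sum = 40.2167
Softmax = [0.0249, 0.6947, 0.2633, 0.0014, 0.0157]
p[0] = 1/40.2167 = 0.0249

0.0249


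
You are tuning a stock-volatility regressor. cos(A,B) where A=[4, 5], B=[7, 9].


A·B = 4·7 + 5·9 = 73
‖A‖ = √41 = 6.4031, ‖B‖ = √130 = 11.4018
cos = 73/(√41·√130) = 73/√5330 = 0.9999

0.9999


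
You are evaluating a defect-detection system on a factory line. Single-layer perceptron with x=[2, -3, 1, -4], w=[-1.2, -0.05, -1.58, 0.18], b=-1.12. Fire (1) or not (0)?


z = (2)·(-1.2) + (-3)·(-0.05) + (1)·(-1.58) + (-4)·(0.18) - 1.12
  = -5.67
step(z) = 0 (z<0)

0


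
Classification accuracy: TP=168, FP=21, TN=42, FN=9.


Accuracy = (TP+TN)/(TP+TN+FP+FN)
= (168+42)/(240)
= 210/240 = 87.5%

87.5%


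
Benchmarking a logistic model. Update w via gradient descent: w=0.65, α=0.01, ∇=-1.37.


w_new = w - α·∇
= 0.65 - 0.01·-1.37
= 0.65 + 0.0137
= 0.6637

0.6637


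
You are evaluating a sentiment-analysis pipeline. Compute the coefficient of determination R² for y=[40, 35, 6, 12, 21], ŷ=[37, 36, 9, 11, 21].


ȳ = 22.8
SS_res = Σ(y-ŷ)² = 20
SS_tot = Σ(y-ȳ)² = 846.8
R² = 1 - SS_res/SS_tot = 1 - 0.0236 = 0.9764

0.9764


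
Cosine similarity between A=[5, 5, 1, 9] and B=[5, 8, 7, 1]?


A·B = 5·5 + 5·8 + 1·7 + 9·1 = 81
‖A‖ = √132 = 11.4891, ‖B‖ = √139 = 11.7898
cos = 81/(√132·√139) = 81/√18348 = 0.598

0.598


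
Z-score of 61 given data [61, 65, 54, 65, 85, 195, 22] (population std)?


μ = 78.1429, σ = 50.8174
z = (61 - 78.1429)/50.8174 = -0.3373

-0.3373


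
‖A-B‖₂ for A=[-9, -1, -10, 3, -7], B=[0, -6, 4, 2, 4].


d = √((-9-0)² + (-1+ 6)² + (-10-4)² + (3-2)² + (-7-4)²)
  = √(81 + 25 + 196 + 1 + 121)
  = √424 = 20.5913

20.5913


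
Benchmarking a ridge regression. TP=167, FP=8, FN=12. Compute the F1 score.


Precision = 167/175 = 0.9543
Recall = 167/179 = 0.933
F1 = 2·P·R/(P+R) = 2·TP/(2·TP+FP+FN) = 334/(334+8+12) = 334/354 = 0.9435

0.9435


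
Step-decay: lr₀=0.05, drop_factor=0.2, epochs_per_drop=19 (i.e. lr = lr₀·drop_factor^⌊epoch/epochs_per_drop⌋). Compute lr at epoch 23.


n_drops = ⌊23/19⌋ = 1
lr = 0.05·0.2^1 = 0.05·0.2 = 0.01

0.01


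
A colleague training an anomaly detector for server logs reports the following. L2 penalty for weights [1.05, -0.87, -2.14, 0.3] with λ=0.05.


‖w‖₂² = (1.05)² + (-0.87)² + (-2.14)² + (0.3)²
     = 1.1025 + 0.7569 + 4.5796 + 0.09
     = 6.529
λ·‖w‖₂² = 0.05·6.529 = 0.32645

0.32645


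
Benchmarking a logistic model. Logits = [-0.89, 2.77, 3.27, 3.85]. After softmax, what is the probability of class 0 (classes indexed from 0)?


Exponentials: e^-0.89=0.4107, e^2.77=15.9586, e^3.27=26.3113, e^3.85=46.9931
Sum = 89.6737
Softmax = [0.0046, 0.178, 0.2934, 0.524]
p[0] = 0.4107/89.6737 = 0.0046

0.0046


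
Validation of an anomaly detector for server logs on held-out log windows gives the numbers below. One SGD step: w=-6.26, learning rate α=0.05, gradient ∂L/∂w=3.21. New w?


w_new = w - α·∇
= -6.26 - 0.05·3.21
= -6.26 - 0.1605
= -6.4205

-6.4205


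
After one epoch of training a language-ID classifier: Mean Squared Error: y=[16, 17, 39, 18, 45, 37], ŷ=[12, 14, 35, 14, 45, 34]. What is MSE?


Squared errors: (16-12)²=16, (17-14)²=9, (39-35)²=16, (18-14)²=16, (45-45)²=0, (37-34)²=9
Sum = 66
MSE = 66/6 = 11

11


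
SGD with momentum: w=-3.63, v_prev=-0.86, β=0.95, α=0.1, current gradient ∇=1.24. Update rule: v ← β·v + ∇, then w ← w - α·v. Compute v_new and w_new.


v_new = 0.95·-0.86 + 1.24 = -0.817 + 1.24 = 0.423
w_new = -3.63 - 0.1·0.423 = -3.63 - 0.0423 = -3.6723

v_new=0.423, w_new=-3.6723
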